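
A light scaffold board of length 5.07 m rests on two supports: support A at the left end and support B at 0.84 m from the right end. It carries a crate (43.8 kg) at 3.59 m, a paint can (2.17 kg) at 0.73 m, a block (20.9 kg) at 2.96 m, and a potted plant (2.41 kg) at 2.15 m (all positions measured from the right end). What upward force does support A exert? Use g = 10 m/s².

Taking torques about support B:
Crate: 43.8 × 10 = 438 N down at 3.59 m → arm 2.75 m, τ = 438 × 2.75 = 1204 N·m counterclockwise.
Paint can: 2.17 × 10 = 21.7 N down at 0.73 m → arm 0.11 m, τ = 21.7 × 0.11 = 2.387 N·m clockwise.
Block: 20.9 × 10 = 209 N down at 2.96 m → arm 2.12 m, τ = 209 × 2.12 = 443.1 N·m counterclockwise.
Potted plant: 2.41 × 10 = 24.1 N down at 2.15 m → arm 1.31 m, τ = 24.1 × 1.31 = 31.57 N·m counterclockwise.
Net load moment about support B = 1676 N·m counterclockwise.
Reaction R at support A is upward at 5.07 m, arm 4.23 m → moment R × 4.23 clockwise.
For rotational equilibrium, R × 4.23 = 1676, so R = 396 N.

R_A ≈ 396 N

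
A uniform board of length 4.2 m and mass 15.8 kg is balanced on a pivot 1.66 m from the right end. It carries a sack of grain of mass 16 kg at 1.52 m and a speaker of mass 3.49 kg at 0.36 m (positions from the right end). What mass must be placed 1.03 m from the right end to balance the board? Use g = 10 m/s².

m ≈ 0.278 kg

About the pivot (at 1.66 m from the right end):
Beam weight: 15.8 × 10 = 158 N down at 2.1 m → arm 0.44 m, τ = 158 × 0.44 = 69.52 N·m counterclockwise.
Sack of grain: 16 × 10 = 160 N down at 1.52 m → arm 0.14 m, τ = 160 × 0.14 = 22.4 N·m clockwise.
Speaker: 3.49 × 10 = 34.9 N down at 0.36 m → arm 1.3 m, τ = 34.9 × 1.3 = 45.37 N·m clockwise.
Net moment of known loads = 1.75 N·m counterclockwise.
An unknown mass m at 1.03 m has arm 0.63 m; its moment is m·g·0.63 clockwise.
Balancing moments: m × 10 × 0.63 = 1.75, giving m = 1.75 / (10 × 0.63) = 0.278 kg.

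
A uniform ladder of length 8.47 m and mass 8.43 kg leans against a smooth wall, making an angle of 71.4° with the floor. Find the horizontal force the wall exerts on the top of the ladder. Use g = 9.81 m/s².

Choose the foot of the ladder as the axis so the floor normal and friction both act there and drop out.
Ladder weight 8.43×9.81 = 82.7 N acts at 4.235 m along the ladder; its horizontal arm is 4.235·cos71.4° = 1.351 m → τ = 111.7 N·m clockwise.
Wall normal N acts horizontally at the top; its moment arm is the height L sinθ = 8.47·sin71.4° = 8.028 m, counterclockwise.
Balancing moments: N × 8.028 = 111.7, giving N = 13.9 N.

N_wall ≈ 13.9 N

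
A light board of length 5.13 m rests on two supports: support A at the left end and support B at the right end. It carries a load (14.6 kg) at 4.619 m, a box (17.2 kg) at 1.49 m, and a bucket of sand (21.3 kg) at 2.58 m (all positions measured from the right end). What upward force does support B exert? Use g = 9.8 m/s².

R_B ≈ 238 N

Take moments about support A.
Load: 14.6 × 9.8 = 143.1 N down at 4.619 m → arm 0.511 m, τ = 143.1 × 0.511 = 73.12 N·m clockwise.
Box: 17.2 × 9.8 = 168.6 N down at 1.49 m → arm 3.64 m, τ = 168.6 × 3.64 = 613.7 N·m clockwise.
Bucket of sand: 21.3 × 9.8 = 208.7 N down at 2.58 m → arm 2.55 m, τ = 208.7 × 2.55 = 532.2 N·m clockwise.
Net load moment about support A = 1219 N·m clockwise.
Reaction R at support B is upward at 0 m, arm 5.13 m → moment R × 5.13 counterclockwise.
Balancing moments: R × 5.13 = 1219, giving R = 238 N.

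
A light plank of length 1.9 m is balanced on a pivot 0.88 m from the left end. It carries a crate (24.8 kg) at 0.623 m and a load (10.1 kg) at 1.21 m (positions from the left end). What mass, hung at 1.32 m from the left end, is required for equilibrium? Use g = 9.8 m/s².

About the pivot (at 0.88 m from the left end):
Crate: 24.8 × 9.8 = 243 N down at 0.623 m → arm 0.257 m, τ = 243 × 0.257 = 62.45 N·m counterclockwise.
Load: 10.1 × 9.8 = 98.98 N down at 1.21 m → arm 0.33 m, τ = 98.98 × 0.33 = 32.66 N·m clockwise.
Net moment of known loads = 29.79 N·m counterclockwise.
An unknown mass m at 1.32 m has arm 0.44 m; its moment is m·g·0.44 clockwise.
Στ = 0 ⇒ m × 9.8 × 0.44 = 29.79 ⇒ m = 29.79 / (9.8 × 0.44) = 6.91 kg.

m ≈ 6.91 kg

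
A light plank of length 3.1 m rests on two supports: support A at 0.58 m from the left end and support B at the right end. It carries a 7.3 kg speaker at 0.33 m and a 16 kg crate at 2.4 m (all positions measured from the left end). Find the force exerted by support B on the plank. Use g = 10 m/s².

Taking torques about support A:
Speaker: 7.3 × 10 = 73 N down at 0.33 m → arm 0.25 m, τ = 73 × 0.25 = 18.25 N·m counterclockwise.
Crate: 16 × 10 = 160 N down at 2.4 m → arm 1.82 m, τ = 160 × 1.82 = 291.2 N·m clockwise.
Net load moment about support A = 272.9 N·m clockwise.
Reaction R at support B is upward at 3.1 m, arm 2.52 m → moment R × 2.52 counterclockwise.
Balancing moments: R × 2.52 = 272.9, giving R = 108 N.

R_B ≈ 108 N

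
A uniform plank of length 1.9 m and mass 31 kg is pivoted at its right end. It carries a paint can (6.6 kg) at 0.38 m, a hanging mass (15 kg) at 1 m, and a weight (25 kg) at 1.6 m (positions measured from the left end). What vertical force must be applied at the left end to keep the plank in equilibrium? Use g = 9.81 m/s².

Sum moments about the right end (the unknown pivot reaction has zero arm there).
Beam weight: 31 × 9.81 = 304.1 N down at 0.95 m → arm 0.95 m, τ = 304.1 × 0.95 = 288.9 N·m counterclockwise.
Paint can: 6.6 × 9.81 = 64.75 N down at 0.38 m → arm 1.52 m, τ = 64.75 × 1.52 = 98.42 N·m counterclockwise.
Hanging mass: 15 × 9.81 = 147.2 N down at 1 m → arm 0.9 m, τ = 147.2 × 0.9 = 132.5 N·m counterclockwise.
Weight: 25 × 9.81 = 245.2 N down at 1.6 m → arm 0.3 m, τ = 245.2 × 0.3 = 73.56 N·m counterclockwise.
Net moment of the loads = 593.4 N·m counterclockwise.
The upward force F acts at the left end, arm 1.9 m, giving F × 1.9 clockwise.
For rotational equilibrium, F × 1.9 = 593.4, so F = 593.4 / 1.9 = 312 N.

F ≈ 312 N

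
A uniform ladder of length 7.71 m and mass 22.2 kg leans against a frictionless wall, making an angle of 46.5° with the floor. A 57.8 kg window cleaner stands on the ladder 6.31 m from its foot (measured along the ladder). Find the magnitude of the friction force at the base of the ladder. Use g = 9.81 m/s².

About the foot of the ladder:
Ladder weight 22.2×9.81 = 217.8 N acts at 3.855 m along the ladder; its horizontal arm is 3.855·cos46.5° = 2.654 m → τ = 578 N·m clockwise.
Window cleaner: 57.8×9.81 = 567 N at 6.31 m → arm 4.344 m → τ = 2463 N·m clockwise.
Wall normal N acts horizontally at the top; its moment arm is the height L sinθ = 7.71·sin46.5° = 5.593 m, counterclockwise.
For rotational equilibrium, N × 5.593 = 3041, so N = 544 N.
ΣFx = 0: friction at the foot balances the wall's push, so f = N_wall = 544 N.

f ≈ 544 N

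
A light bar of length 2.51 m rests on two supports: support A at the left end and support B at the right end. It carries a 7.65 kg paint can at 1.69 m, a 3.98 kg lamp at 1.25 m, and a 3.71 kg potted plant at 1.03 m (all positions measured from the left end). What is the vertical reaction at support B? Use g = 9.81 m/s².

R_B ≈ 84.9 N

Taking torques about support A:
Paint can: 7.65 × 9.81 = 75.05 N down at 1.69 m → arm 1.69 m, τ = 75.05 × 1.69 = 126.8 N·m clockwise.
Lamp: 3.98 × 9.81 = 39.04 N down at 1.25 m → arm 1.25 m, τ = 39.04 × 1.25 = 48.8 N·m clockwise.
Potted plant: 3.71 × 9.81 = 36.4 N down at 1.03 m → arm 1.03 m, τ = 36.4 × 1.03 = 37.49 N·m clockwise.
Net load moment about support A = 213.1 N·m clockwise.
Reaction R at support B is upward at 2.51 m, arm 2.51 m → moment R × 2.51 counterclockwise.
For rotational equilibrium, R × 2.51 = 213.1, so R = 84.9 N.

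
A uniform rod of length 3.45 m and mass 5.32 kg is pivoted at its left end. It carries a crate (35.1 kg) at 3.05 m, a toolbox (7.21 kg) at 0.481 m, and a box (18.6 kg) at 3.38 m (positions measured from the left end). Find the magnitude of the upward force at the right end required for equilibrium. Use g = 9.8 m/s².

F ≈ 519 N

Take moments about the left end.
Beam weight: 5.32 × 9.8 = 52.14 N down at 1.725 m → arm 1.725 m, τ = 52.14 × 1.725 = 89.94 N·m clockwise.
Crate: 35.1 × 9.8 = 344 N down at 3.05 m → arm 3.05 m, τ = 344 × 3.05 = 1049 N·m clockwise.
Toolbox: 7.21 × 9.8 = 70.66 N down at 0.481 m → arm 0.481 m, τ = 70.66 × 0.481 = 33.99 N·m clockwise.
Box: 18.6 × 9.8 = 182.3 N down at 3.38 m → arm 3.38 m, τ = 182.3 × 3.38 = 616.2 N·m clockwise.
Net moment of the loads = 1789 N·m clockwise.
The upward force F acts at the right end, arm 3.45 m, giving F × 3.45 counterclockwise.
Στ = 0 ⇒ F × 3.45 = 1789 ⇒ F = 1789 / 3.45 = 519 N.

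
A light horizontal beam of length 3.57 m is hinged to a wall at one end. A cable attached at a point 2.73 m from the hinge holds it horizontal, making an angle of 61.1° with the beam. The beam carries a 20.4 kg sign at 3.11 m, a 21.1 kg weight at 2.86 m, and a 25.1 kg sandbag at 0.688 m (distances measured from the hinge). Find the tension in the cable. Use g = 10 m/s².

T ≈ 590 N

Take moments about the hinge.
Sign: 20.4 × 10 = 204 N down at 3.11 m → arm 3.11 m, τ = 204 × 3.11 = 634.4 N·m clockwise.
Weight: 21.1 × 10 = 211 N down at 2.86 m → arm 2.86 m, τ = 211 × 2.86 = 603.5 N·m clockwise.
Sandbag: 25.1 × 10 = 251 N down at 0.688 m → arm 0.688 m, τ = 251 × 0.688 = 172.7 N·m clockwise.
Total clockwise load moment = 1411 N·m.
The cable tension T acts at 2.73 m; only its component perpendicular to the beam, T sinθ, produces torque. sin 61.1° = 0.8755.
Setting net torque to zero: T × 2.73 × 0.8755 = 1411 → T = 1411 / 2.39 = 590 N.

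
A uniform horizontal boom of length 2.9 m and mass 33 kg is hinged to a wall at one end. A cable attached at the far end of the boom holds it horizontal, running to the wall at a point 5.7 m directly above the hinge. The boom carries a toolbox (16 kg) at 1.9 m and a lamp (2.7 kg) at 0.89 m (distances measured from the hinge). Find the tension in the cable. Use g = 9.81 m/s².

T ≈ 306 N

Take moments about the hinge.
Beam weight: 33 × 9.81 = 323.7 N down at 1.45 m → arm 1.45 m, τ = 323.7 × 1.45 = 469.4 N·m clockwise.
Toolbox: 16 × 9.81 = 157 N down at 1.9 m → arm 1.9 m, τ = 157 × 1.9 = 298.3 N·m clockwise.
Lamp: 2.7 × 9.81 = 26.49 N down at 0.89 m → arm 0.89 m, τ = 26.49 × 0.89 = 23.58 N·m clockwise.
Total clockwise load moment = 791.3 N·m.
The cable tension T acts at 2.9 m; only its component perpendicular to the boom, T sinθ, produces torque. sinθ = h/√(h²+d²) = 5.7/√(5.7²+2.9²) = 0.8913.
Balancing moments: T × 2.9 × 0.8913 = 791.3, giving T = 791.3 / 2.585 = 306 N.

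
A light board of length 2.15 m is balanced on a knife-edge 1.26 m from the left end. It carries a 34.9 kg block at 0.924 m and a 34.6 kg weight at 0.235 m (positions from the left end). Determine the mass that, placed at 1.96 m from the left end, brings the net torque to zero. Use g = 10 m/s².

Taking torques about the knife-edge (at 1.26 m from the left end):
Block: 34.9 × 10 = 349 N down at 0.924 m → arm 0.336 m, τ = 349 × 0.336 = 117.3 N·m counterclockwise.
Weight: 34.6 × 10 = 346 N down at 0.235 m → arm 1.025 m, τ = 346 × 1.025 = 354.6 N·m counterclockwise.
Net moment of known loads = 471.9 N·m counterclockwise.
An unknown mass m at 1.96 m has arm 0.7 m; its moment is m·g·0.7 clockwise.
For rotational equilibrium, m × 10 × 0.7 = 471.9, so m = 471.9 / (10 × 0.7) = 67.4 kg.

m ≈ 67.4 kg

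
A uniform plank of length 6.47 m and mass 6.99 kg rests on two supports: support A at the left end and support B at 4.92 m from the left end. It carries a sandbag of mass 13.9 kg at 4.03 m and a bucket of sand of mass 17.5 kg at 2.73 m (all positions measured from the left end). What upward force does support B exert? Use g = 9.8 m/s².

R_B ≈ 252 N

Take moments about support A.
Beam weight: 6.99 × 9.8 = 68.5 N down at 3.235 m → arm 3.235 m, τ = 68.5 × 3.235 = 221.6 N·m clockwise.
Sandbag: 13.9 × 9.8 = 136.2 N down at 4.03 m → arm 4.03 m, τ = 136.2 × 4.03 = 548.9 N·m clockwise.
Bucket of sand: 17.5 × 9.8 = 171.5 N down at 2.73 m → arm 2.73 m, τ = 171.5 × 2.73 = 468.2 N·m clockwise.
Net load moment about support A = 1239 N·m clockwise.
Reaction R at support B is upward at 4.92 m, arm 4.92 m → moment R × 4.92 counterclockwise.
For rotational equilibrium, R × 4.92 = 1239, so R = 252 N.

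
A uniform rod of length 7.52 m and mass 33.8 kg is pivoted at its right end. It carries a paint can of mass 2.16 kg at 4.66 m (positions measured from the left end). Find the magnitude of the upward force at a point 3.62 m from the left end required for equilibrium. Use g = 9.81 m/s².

F ≈ 335 N

Take moments about the right end.
Beam weight: 33.8 × 9.81 = 331.6 N down at 3.76 m → arm 3.76 m, τ = 331.6 × 3.76 = 1247 N·m counterclockwise.
Paint can: 2.16 × 9.81 = 21.19 N down at 4.66 m → arm 2.86 m, τ = 21.19 × 2.86 = 60.6 N·m counterclockwise.
Net moment of the loads = 1308 N·m counterclockwise.
The upward force F acts at a point 3.62 m from the left end, arm 3.9 m, giving F × 3.9 clockwise.
Στ = 0 ⇒ F × 3.9 = 1308 ⇒ F = 1308 / 3.9 = 335 N.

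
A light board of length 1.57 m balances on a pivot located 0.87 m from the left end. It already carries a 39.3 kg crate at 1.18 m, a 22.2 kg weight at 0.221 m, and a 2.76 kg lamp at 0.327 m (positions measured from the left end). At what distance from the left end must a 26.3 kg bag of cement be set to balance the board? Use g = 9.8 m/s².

x ≈ 1.01 m from the left end

Taking torques about the pivot (at 0.87 m from the left end):
Crate: 39.3 × 9.8 = 385.1 N down at 1.18 m → arm 0.31 m, τ = 385.1 × 0.31 = 119.4 N·m clockwise.
Weight: 22.2 × 9.8 = 217.6 N down at 0.221 m → arm 0.649 m, τ = 217.6 × 0.649 = 141.2 N·m counterclockwise.
Lamp: 2.76 × 9.8 = 27.05 N down at 0.327 m → arm 0.543 m, τ = 27.05 × 0.543 = 14.69 N·m counterclockwise.
Net moment of existing loads = 36.49 N·m counterclockwise.
The bag of cement weighs 26.3 × 9.8 = 257.7 N and must supply an equal clockwise moment, so its lever arm about the pivot is 36.49 / 257.7 = 0.142 m.
That puts it at 0.87 + 0.142 = 1.01 m from the left end.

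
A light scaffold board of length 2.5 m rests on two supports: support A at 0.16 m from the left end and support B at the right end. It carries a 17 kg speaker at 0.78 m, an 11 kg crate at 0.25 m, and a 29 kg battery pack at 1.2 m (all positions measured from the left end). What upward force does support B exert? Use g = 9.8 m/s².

Sum moments about support A (its reaction then has zero moment arm).
Speaker: 17 × 9.8 = 166.6 N down at 0.78 m → arm 0.62 m, τ = 166.6 × 0.62 = 103.3 N·m clockwise.
Crate: 11 × 9.8 = 107.8 N down at 0.25 m → arm 0.09 m, τ = 107.8 × 0.09 = 9.702 N·m clockwise.
Battery pack: 29 × 9.8 = 284.2 N down at 1.2 m → arm 1.04 m, τ = 284.2 × 1.04 = 295.6 N·m clockwise.
Net load moment about support A = 408.6 N·m clockwise.
Reaction R at support B is upward at 2.5 m, arm 2.34 m → moment R × 2.34 counterclockwise.
Balancing moments: R × 2.34 = 408.6, giving R = 175 N.

R_B ≈ 175 N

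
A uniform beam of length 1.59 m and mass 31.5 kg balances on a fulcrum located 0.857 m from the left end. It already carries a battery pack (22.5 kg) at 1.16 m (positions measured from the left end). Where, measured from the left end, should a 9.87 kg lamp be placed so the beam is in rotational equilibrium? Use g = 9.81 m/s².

x ≈ 0.364 m from the left end

Taking torques about the fulcrum (at 0.857 m from the left end):
Beam weight: 31.5 × 9.81 = 309 N down at 0.795 m → arm 0.062 m, τ = 309 × 0.062 = 19.16 N·m counterclockwise.
Battery pack: 22.5 × 9.81 = 220.7 N down at 1.16 m → arm 0.303 m, τ = 220.7 × 0.303 = 66.87 N·m clockwise.
Net moment of existing loads = 47.71 N·m clockwise.
The lamp weighs 9.87 × 9.81 = 96.82 N and must supply an equal counterclockwise moment, so its lever arm about the fulcrum is 47.71 / 96.82 = 0.493 m.
That puts it at 0.857 − 0.493 = 0.364 m from the left end.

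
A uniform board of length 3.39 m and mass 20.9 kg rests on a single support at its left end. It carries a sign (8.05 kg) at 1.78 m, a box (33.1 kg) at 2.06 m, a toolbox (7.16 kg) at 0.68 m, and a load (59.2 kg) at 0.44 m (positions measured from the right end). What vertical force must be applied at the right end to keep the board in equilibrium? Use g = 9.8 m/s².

Take moments about the left end.
Beam weight: 20.9 × 9.8 = 204.8 N down at 1.695 m → arm 1.695 m, τ = 204.8 × 1.695 = 347.1 N·m clockwise.
Sign: 8.05 × 9.8 = 78.89 N down at 1.78 m → arm 1.61 m, τ = 78.89 × 1.61 = 127 N·m clockwise.
Box: 33.1 × 9.8 = 324.4 N down at 2.06 m → arm 1.33 m, τ = 324.4 × 1.33 = 431.5 N·m clockwise.
Toolbox: 7.16 × 9.8 = 70.17 N down at 0.68 m → arm 2.71 m, τ = 70.17 × 2.71 = 190.2 N·m clockwise.
Load: 59.2 × 9.8 = 580.2 N down at 0.44 m → arm 2.95 m, τ = 580.2 × 2.95 = 1712 N·m clockwise.
Net moment of the loads = 2808 N·m clockwise.
The upward force F acts at the right end, arm 3.39 m, giving F × 3.39 counterclockwise.
Balancing moments: F × 3.39 = 2808, giving F = 2808 / 3.39 = 828 N.

F ≈ 828 N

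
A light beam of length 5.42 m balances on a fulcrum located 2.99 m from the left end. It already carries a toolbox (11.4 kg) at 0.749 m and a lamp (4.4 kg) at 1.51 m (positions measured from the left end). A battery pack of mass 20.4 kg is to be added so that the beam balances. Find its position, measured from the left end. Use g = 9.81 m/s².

Choose the fulcrum (at 2.99 m from the left end) as the axis so the support reaction has zero arm there.
Toolbox: 11.4 × 9.81 = 111.8 N down at 0.749 m → arm 2.241 m, τ = 111.8 × 2.241 = 250.5 N·m counterclockwise.
Lamp: 4.4 × 9.81 = 43.16 N down at 1.51 m → arm 1.48 m, τ = 43.16 × 1.48 = 63.88 N·m counterclockwise.
Net moment of existing loads = 314.4 N·m counterclockwise.
The battery pack weighs 20.4 × 9.81 = 200.1 N and must supply an equal clockwise moment, so its lever arm about the fulcrum is 314.4 / 200.1 = 1.57 m.
That puts it at 2.99 + 1.57 = 4.56 m from the left end.

x ≈ 4.56 m from the left end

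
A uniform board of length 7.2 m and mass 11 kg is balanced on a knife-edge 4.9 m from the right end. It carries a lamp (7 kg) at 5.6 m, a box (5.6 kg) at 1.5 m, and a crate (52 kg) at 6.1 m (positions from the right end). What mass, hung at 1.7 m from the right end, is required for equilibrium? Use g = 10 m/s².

m ≈ 10.6 kg

Choose the knife-edge (at 4.9 m from the right end) as the axis so the support reaction has zero arm there.
Beam weight: 11 × 10 = 110 N down at 3.6 m → arm 1.3 m, τ = 110 × 1.3 = 143 N·m clockwise.
Lamp: 7 × 10 = 70 N down at 5.6 m → arm 0.7 m, τ = 70 × 0.7 = 49 N·m counterclockwise.
Box: 5.6 × 10 = 56 N down at 1.5 m → arm 3.4 m, τ = 56 × 3.4 = 190.4 N·m clockwise.
Crate: 52 × 10 = 520 N down at 6.1 m → arm 1.2 m, τ = 520 × 1.2 = 624 N·m counterclockwise.
Net moment of known loads = 339.6 N·m counterclockwise.
An unknown mass m at 1.7 m has arm 3.2 m; its moment is m·g·3.2 clockwise.
For rotational equilibrium, m × 10 × 3.2 = 339.6, so m = 339.6 / (10 × 3.2) = 10.6 kg.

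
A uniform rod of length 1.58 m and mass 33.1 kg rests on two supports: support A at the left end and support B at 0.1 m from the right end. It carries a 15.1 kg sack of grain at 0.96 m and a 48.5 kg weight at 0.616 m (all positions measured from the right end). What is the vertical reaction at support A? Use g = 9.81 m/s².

R_A ≈ 403 N

Sum moments about support B (its reaction then has zero moment arm).
Beam weight: 33.1 × 9.81 = 324.7 N down at 0.79 m → arm 0.69 m, τ = 324.7 × 0.69 = 224 N·m counterclockwise.
Sack of grain: 15.1 × 9.81 = 148.1 N down at 0.96 m → arm 0.86 m, τ = 148.1 × 0.86 = 127.4 N·m counterclockwise.
Weight: 48.5 × 9.81 = 475.8 N down at 0.616 m → arm 0.516 m, τ = 475.8 × 0.516 = 245.5 N·m counterclockwise.
Net load moment about support B = 596.9 N·m counterclockwise.
Reaction R at support A is upward at 1.58 m, arm 1.48 m → moment R × 1.48 clockwise.
For rotational equilibrium, R × 1.48 = 596.9, so R = 403 N.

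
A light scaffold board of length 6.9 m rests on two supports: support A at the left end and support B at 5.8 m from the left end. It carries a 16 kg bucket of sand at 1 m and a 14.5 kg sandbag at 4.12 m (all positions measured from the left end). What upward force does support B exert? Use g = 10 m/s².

Take moments about support A.
Bucket of sand: 16 × 10 = 160 N down at 1 m → arm 1 m, τ = 160 × 1 = 160 N·m clockwise.
Sandbag: 14.5 × 10 = 145 N down at 4.12 m → arm 4.12 m, τ = 145 × 4.12 = 597.4 N·m clockwise.
Net load moment about support A = 757.4 N·m clockwise.
Reaction R at support B is upward at 5.8 m, arm 5.8 m → moment R × 5.8 counterclockwise.
Στ = 0 ⇒ R × 5.8 = 757.4 ⇒ R = 131 N.

R_B ≈ 131 N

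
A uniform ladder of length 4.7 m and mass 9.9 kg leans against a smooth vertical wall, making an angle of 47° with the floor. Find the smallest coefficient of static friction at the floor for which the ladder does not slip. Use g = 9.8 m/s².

Sum moments about the foot of the ladder (the floor normal and friction both act there and drop out).
Ladder weight 9.9×9.8 = 97.02 N acts at 2.35 m along the ladder; its horizontal arm is 2.35·cos47° = 1.603 m → τ = 155.5 N·m clockwise.
Wall normal N acts horizontally at the top; its moment arm is the height L sinθ = 4.7·sin47° = 3.437 m, counterclockwise.
Setting net torque to zero: N × 3.437 = 155.5 → N = 45.24 N.
ΣFx = 0 ⇒ f = N_wall = 45.24 N. ΣFy = 0 ⇒ N_floor = 97.02 N.
μ_min = f / N_floor = 45.24 / 97.02 = 0.466.

μ_min ≈ 0.466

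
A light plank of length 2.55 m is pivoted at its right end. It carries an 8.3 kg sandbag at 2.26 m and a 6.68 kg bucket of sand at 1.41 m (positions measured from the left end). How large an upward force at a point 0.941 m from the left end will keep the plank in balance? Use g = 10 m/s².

Choose the right end as the axis so the unknown pivot reaction has zero arm there.
Sandbag: 8.3 × 10 = 83 N down at 2.26 m → arm 0.29 m, τ = 83 × 0.29 = 24.07 N·m counterclockwise.
Bucket of sand: 6.68 × 10 = 66.8 N down at 1.41 m → arm 1.14 m, τ = 66.8 × 1.14 = 76.15 N·m counterclockwise.
Net moment of the loads = 100.2 N·m counterclockwise.
The upward force F acts at a point 0.941 m from the left end, arm 1.609 m, giving F × 1.609 clockwise.
For rotational equilibrium, F × 1.609 = 100.2, so F = 100.2 / 1.609 = 62.3 N.

F ≈ 62.3 N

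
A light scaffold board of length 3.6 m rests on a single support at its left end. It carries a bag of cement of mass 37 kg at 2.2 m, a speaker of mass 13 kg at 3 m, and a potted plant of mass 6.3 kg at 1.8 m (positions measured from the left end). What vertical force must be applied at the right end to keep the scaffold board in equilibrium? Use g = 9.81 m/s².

F ≈ 359 N

Take moments about the left end.
Bag of cement: 37 × 9.81 = 363 N down at 2.2 m → arm 2.2 m, τ = 363 × 2.2 = 798.6 N·m clockwise.
Speaker: 13 × 9.81 = 127.5 N down at 3 m → arm 3 m, τ = 127.5 × 3 = 382.5 N·m clockwise.
Potted plant: 6.3 × 9.81 = 61.8 N down at 1.8 m → arm 1.8 m, τ = 61.8 × 1.8 = 111.2 N·m clockwise.
Net moment of the loads = 1292 N·m clockwise.
The upward force F acts at the right end, arm 3.6 m, giving F × 3.6 counterclockwise.
For rotational equilibrium, F × 3.6 = 1292, so F = 1292 / 3.6 = 359 N.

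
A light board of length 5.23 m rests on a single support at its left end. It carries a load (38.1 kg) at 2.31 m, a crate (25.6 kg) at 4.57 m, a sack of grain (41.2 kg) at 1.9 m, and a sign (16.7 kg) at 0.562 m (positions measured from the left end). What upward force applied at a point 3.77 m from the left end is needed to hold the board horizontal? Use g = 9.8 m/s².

Take moments about the left end.
Load: 38.1 × 9.8 = 373.4 N down at 2.31 m → arm 2.31 m, τ = 373.4 × 2.31 = 862.6 N·m clockwise.
Crate: 25.6 × 9.8 = 250.9 N down at 4.57 m → arm 4.57 m, τ = 250.9 × 4.57 = 1147 N·m clockwise.
Sack of grain: 41.2 × 9.8 = 403.8 N down at 1.9 m → arm 1.9 m, τ = 403.8 × 1.9 = 767.2 N·m clockwise.
Sign: 16.7 × 9.8 = 163.7 N down at 0.562 m → arm 0.562 m, τ = 163.7 × 0.562 = 92 N·m clockwise.
Net moment of the loads = 2869 N·m clockwise.
The upward force F acts at a point 3.77 m from the left end, arm 3.77 m, giving F × 3.77 counterclockwise.
Balancing moments: F × 3.77 = 2869, giving F = 2869 / 3.77 = 761 N.

F ≈ 761 N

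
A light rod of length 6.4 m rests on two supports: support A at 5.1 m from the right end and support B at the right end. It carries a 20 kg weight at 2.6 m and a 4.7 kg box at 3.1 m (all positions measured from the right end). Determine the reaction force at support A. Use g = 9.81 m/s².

Take moments about support B.
Weight: 20 × 9.81 = 196.2 N down at 2.6 m → arm 2.6 m, τ = 196.2 × 2.6 = 510.1 N·m counterclockwise.
Box: 4.7 × 9.81 = 46.11 N down at 3.1 m → arm 3.1 m, τ = 46.11 × 3.1 = 142.9 N·m counterclockwise.
Net load moment about support B = 653 N·m counterclockwise.
Reaction R at support A is upward at 5.1 m, arm 5.1 m → moment R × 5.1 clockwise.
Στ = 0 ⇒ R × 5.1 = 653 ⇒ R = 128 N.

R_A ≈ 128 N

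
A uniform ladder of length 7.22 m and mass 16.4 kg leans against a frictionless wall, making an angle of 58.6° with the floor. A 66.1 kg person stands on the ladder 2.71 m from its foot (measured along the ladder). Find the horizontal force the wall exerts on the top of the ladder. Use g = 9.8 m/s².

N_wall ≈ 197 N

Take moments about the foot of the ladder.
Ladder weight 16.4×9.8 = 160.7 N acts at 3.61 m along the ladder; its horizontal arm is 3.61·cos58.6° = 1.881 m → τ = 302.3 N·m clockwise.
Person: 66.1×9.8 = 647.8 N at 2.71 m → arm 1.412 m → τ = 914.7 N·m clockwise.
Wall normal N acts horizontally at the top; its moment arm is the height L sinθ = 7.22·sin58.6° = 6.163 m, counterclockwise.
Στ = 0 ⇒ N × 6.163 = 1217 ⇒ N = 197 N.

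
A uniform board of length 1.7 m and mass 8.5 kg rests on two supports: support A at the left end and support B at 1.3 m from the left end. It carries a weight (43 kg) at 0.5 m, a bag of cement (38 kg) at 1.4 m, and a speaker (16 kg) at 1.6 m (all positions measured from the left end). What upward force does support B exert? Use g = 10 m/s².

Choose support A as the axis so its reaction then has zero moment arm.
Beam weight: 8.5 × 10 = 85 N down at 0.85 m → arm 0.85 m, τ = 85 × 0.85 = 72.25 N·m clockwise.
Weight: 43 × 10 = 430 N down at 0.5 m → arm 0.5 m, τ = 430 × 0.5 = 215 N·m clockwise.
Bag of cement: 38 × 10 = 380 N down at 1.4 m → arm 1.4 m, τ = 380 × 1.4 = 532 N·m clockwise.
Speaker: 16 × 10 = 160 N down at 1.6 m → arm 1.6 m, τ = 160 × 1.6 = 256 N·m clockwise.
Net load moment about support A = 1075 N·m clockwise.
Reaction R at support B is upward at 1.3 m, arm 1.3 m → moment R × 1.3 counterclockwise.
For rotational equilibrium, R × 1.3 = 1075, so R = 827 N.

R_B ≈ 827 N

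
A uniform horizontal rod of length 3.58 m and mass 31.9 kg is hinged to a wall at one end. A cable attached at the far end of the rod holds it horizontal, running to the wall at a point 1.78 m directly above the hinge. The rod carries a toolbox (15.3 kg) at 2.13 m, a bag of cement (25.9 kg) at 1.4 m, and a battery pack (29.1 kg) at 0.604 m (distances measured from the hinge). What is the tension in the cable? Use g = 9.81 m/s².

Take moments about the hinge.
Beam weight: 31.9 × 9.81 = 312.9 N down at 1.79 m → arm 1.79 m, τ = 312.9 × 1.79 = 560.1 N·m clockwise.
Toolbox: 15.3 × 9.81 = 150.1 N down at 2.13 m → arm 2.13 m, τ = 150.1 × 2.13 = 319.7 N·m clockwise.
Bag of cement: 25.9 × 9.81 = 254.1 N down at 1.4 m → arm 1.4 m, τ = 254.1 × 1.4 = 355.7 N·m clockwise.
Battery pack: 29.1 × 9.81 = 285.5 N down at 0.604 m → arm 0.604 m, τ = 285.5 × 0.604 = 172.4 N·m clockwise.
Total clockwise load moment = 1408 N·m.
The cable tension T acts at 3.58 m; only its component perpendicular to the rod, T sinθ, produces torque. sinθ = h/√(h²+d²) = 1.78/√(1.78²+3.58²) = 0.4452.
Balancing moments: T × 3.58 × 0.4452 = 1408, giving T = 1408 / 1.594 = 883 N.

T ≈ 883 N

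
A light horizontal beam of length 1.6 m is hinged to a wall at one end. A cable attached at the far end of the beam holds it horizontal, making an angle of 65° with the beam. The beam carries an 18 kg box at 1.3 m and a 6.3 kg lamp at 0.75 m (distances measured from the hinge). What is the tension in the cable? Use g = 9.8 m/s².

Choose the hinge as the axis so the unknown hinge reaction has zero arm there.
Box: 18 × 9.8 = 176.4 N down at 1.3 m → arm 1.3 m, τ = 176.4 × 1.3 = 229.3 N·m clockwise.
Lamp: 6.3 × 9.8 = 61.74 N down at 0.75 m → arm 0.75 m, τ = 61.74 × 0.75 = 46.3 N·m clockwise.
Total clockwise load moment = 275.6 N·m.
The cable tension T acts at 1.6 m; only its component perpendicular to the beam, T sinθ, produces torque. sin 65° = 0.9063.
For rotational equilibrium, T × 1.6 × 0.9063 = 275.6, so T = 275.6 / 1.45 = 190 N.

T ≈ 190 N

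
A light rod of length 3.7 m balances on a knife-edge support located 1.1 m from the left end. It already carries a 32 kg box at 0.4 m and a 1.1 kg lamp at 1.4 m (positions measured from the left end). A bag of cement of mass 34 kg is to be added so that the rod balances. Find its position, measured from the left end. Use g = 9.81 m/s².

About the knife-edge support (at 1.1 m from the left end):
Box: 32 × 9.81 = 313.9 N down at 0.4 m → arm 0.7 m, τ = 313.9 × 0.7 = 219.7 N·m counterclockwise.
Lamp: 1.1 × 9.81 = 10.79 N down at 1.4 m → arm 0.3 m, τ = 10.79 × 0.3 = 3.237 N·m clockwise.
Net moment of existing loads = 216.5 N·m counterclockwise.
The bag of cement weighs 34 × 9.81 = 333.5 N and must supply an equal clockwise moment, so its lever arm about the knife-edge support is 216.5 / 333.5 = 0.649 m.
That puts it at 1.1 + 0.649 = 1.75 m from the left end.

x ≈ 1.75 m from the left end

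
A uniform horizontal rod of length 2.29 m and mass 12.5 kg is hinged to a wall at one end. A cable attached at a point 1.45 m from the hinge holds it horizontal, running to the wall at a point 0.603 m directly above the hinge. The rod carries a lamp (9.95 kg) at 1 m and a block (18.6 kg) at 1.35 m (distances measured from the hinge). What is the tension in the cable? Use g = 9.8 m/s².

T ≈ 869 N

Taking torques about the hinge:
Beam weight: 12.5 × 9.8 = 122.5 N down at 1.145 m → arm 1.145 m, τ = 122.5 × 1.145 = 140.3 N·m clockwise.
Lamp: 9.95 × 9.8 = 97.51 N down at 1 m → arm 1 m, τ = 97.51 × 1 = 97.51 N·m clockwise.
Block: 18.6 × 9.8 = 182.3 N down at 1.35 m → arm 1.35 m, τ = 182.3 × 1.35 = 246.1 N·m clockwise.
Total clockwise load moment = 483.9 N·m.
The cable tension T acts at 1.45 m; only its component perpendicular to the rod, T sinθ, produces torque. sinθ = h/√(h²+d²) = 0.603/√(0.603²+1.45²) = 0.384.
Στ = 0 ⇒ T × 1.45 × 0.384 = 483.9 ⇒ T = 483.9 / 0.5568 = 869 N.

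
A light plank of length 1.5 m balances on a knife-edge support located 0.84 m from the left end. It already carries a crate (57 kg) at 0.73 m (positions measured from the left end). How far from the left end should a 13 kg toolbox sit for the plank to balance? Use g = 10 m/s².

x ≈ 1.32 m from the left end

About the knife-edge support (at 0.84 m from the left end):
Crate: 57 × 10 = 570 N down at 0.73 m → arm 0.11 m, τ = 570 × 0.11 = 62.7 N·m counterclockwise.
Net moment of existing loads = 62.7 N·m counterclockwise.
The toolbox weighs 13 × 10 = 130 N and must supply an equal clockwise moment, so its lever arm about the knife-edge support is 62.7 / 130 = 0.482 m.
That puts it at 0.84 + 0.482 = 1.32 m from the left end.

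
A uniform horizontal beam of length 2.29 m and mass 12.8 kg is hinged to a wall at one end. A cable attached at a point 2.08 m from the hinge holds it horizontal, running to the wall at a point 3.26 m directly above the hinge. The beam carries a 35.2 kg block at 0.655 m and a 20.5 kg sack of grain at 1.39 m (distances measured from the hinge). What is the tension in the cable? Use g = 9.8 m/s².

About the hinge:
Beam weight: 12.8 × 9.8 = 125.4 N down at 1.145 m → arm 1.145 m, τ = 125.4 × 1.145 = 143.6 N·m clockwise.
Block: 35.2 × 9.8 = 345 N down at 0.655 m → arm 0.655 m, τ = 345 × 0.655 = 226 N·m clockwise.
Sack of grain: 20.5 × 9.8 = 200.9 N down at 1.39 m → arm 1.39 m, τ = 200.9 × 1.39 = 279.3 N·m clockwise.
Total clockwise load moment = 648.9 N·m.
The cable tension T acts at 2.08 m; only its component perpendicular to the beam, T sinθ, produces torque. sinθ = h/√(h²+d²) = 3.26/√(3.26²+2.08²) = 0.843.
For rotational equilibrium, T × 2.08 × 0.843 = 648.9, so T = 648.9 / 1.753 = 370 N.

T ≈ 370 N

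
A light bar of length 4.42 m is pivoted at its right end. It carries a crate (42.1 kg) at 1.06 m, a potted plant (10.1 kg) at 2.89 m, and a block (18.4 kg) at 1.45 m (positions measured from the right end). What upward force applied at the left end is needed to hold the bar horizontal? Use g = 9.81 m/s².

F ≈ 223 N

Taking torques about the right end:
Crate: 42.1 × 9.81 = 413 N down at 1.06 m → arm 1.06 m, τ = 413 × 1.06 = 437.8 N·m counterclockwise.
Potted plant: 10.1 × 9.81 = 99.08 N down at 2.89 m → arm 2.89 m, τ = 99.08 × 2.89 = 286.3 N·m counterclockwise.
Block: 18.4 × 9.81 = 180.5 N down at 1.45 m → arm 1.45 m, τ = 180.5 × 1.45 = 261.7 N·m counterclockwise.
Net moment of the loads = 985.8 N·m counterclockwise.
The upward force F acts at the left end, arm 4.42 m, giving F × 4.42 clockwise.
Balancing moments: F × 4.42 = 985.8, giving F = 985.8 / 4.42 = 223 N.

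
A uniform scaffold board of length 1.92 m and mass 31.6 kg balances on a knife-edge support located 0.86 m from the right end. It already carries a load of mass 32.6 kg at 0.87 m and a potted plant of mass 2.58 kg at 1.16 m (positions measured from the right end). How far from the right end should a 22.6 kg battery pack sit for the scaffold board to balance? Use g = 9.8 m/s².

x ≈ 0.672 m from the right end

About the knife-edge support (at 0.86 m from the right end):
Beam weight: 31.6 × 9.8 = 309.7 N down at 0.96 m → arm 0.1 m, τ = 309.7 × 0.1 = 30.97 N·m counterclockwise.
Load: 32.6 × 9.8 = 319.5 N down at 0.87 m → arm 0.01 m, τ = 319.5 × 0.01 = 3.195 N·m counterclockwise.
Potted plant: 2.58 × 9.8 = 25.28 N down at 1.16 m → arm 0.3 m, τ = 25.28 × 0.3 = 7.584 N·m counterclockwise.
Net moment of existing loads = 41.75 N·m counterclockwise.
The battery pack weighs 22.6 × 9.8 = 221.5 N and must supply an equal clockwise moment, so its lever arm about the knife-edge support is 41.75 / 221.5 = 0.188 m.
That puts it at 0.86 − 0.188 = 0.672 m from the right end.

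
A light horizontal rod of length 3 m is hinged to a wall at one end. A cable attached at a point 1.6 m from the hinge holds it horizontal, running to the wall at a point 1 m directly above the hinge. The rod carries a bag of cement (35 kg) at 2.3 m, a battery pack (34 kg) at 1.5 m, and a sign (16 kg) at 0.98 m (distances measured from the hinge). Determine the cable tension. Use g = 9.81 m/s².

Take moments about the hinge.
Bag of cement: 35 × 9.81 = 343.4 N down at 2.3 m → arm 2.3 m, τ = 343.4 × 2.3 = 789.8 N·m clockwise.
Battery pack: 34 × 9.81 = 333.5 N down at 1.5 m → arm 1.5 m, τ = 333.5 × 1.5 = 500.2 N·m clockwise.
Sign: 16 × 9.81 = 157 N down at 0.98 m → arm 0.98 m, τ = 157 × 0.98 = 153.9 N·m clockwise.
Total clockwise load moment = 1444 N·m.
The cable tension T acts at 1.6 m; only its component perpendicular to the rod, T sinθ, produces torque. sinθ = h/√(h²+d²) = 1/√(1²+1.6²) = 0.53.
Balancing moments: T × 1.6 × 0.53 = 1444, giving T = 1444 / 0.848 = 1700 N.

T ≈ 1700 N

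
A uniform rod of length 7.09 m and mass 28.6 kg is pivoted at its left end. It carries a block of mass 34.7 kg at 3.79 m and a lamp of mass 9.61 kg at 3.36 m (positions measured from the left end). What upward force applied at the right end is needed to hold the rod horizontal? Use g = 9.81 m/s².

Taking torques about the left end:
Beam weight: 28.6 × 9.81 = 280.6 N down at 3.545 m → arm 3.545 m, τ = 280.6 × 3.545 = 994.7 N·m clockwise.
Block: 34.7 × 9.81 = 340.4 N down at 3.79 m → arm 3.79 m, τ = 340.4 × 3.79 = 1290 N·m clockwise.
Lamp: 9.61 × 9.81 = 94.27 N down at 3.36 m → arm 3.36 m, τ = 94.27 × 3.36 = 316.7 N·m clockwise.
Net moment of the loads = 2601 N·m clockwise.
The upward force F acts at the right end, arm 7.09 m, giving F × 7.09 counterclockwise.
Στ = 0 ⇒ F × 7.09 = 2601 ⇒ F = 2601 / 7.09 = 367 N.

F ≈ 367 N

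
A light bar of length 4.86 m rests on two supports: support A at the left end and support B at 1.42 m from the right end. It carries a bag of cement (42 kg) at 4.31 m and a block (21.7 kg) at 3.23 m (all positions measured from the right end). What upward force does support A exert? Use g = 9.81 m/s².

Choose support B as the axis so its reaction then has zero moment arm.
Bag of cement: 42 × 9.81 = 412 N down at 4.31 m → arm 2.89 m, τ = 412 × 2.89 = 1191 N·m counterclockwise.
Block: 21.7 × 9.81 = 212.9 N down at 3.23 m → arm 1.81 m, τ = 212.9 × 1.81 = 385.3 N·m counterclockwise.
Net load moment about support B = 1576 N·m counterclockwise.
Reaction R at support A is upward at 4.86 m, arm 3.44 m → moment R × 3.44 clockwise.
Setting net torque to zero: R × 3.44 = 1576 → R = 458 N.

R_A ≈ 458 N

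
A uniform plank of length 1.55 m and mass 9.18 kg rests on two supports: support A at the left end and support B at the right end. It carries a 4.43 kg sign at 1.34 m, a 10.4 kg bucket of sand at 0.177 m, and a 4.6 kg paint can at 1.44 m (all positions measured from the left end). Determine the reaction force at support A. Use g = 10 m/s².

R_A ≈ 147 N

About support B:
Beam weight: 9.18 × 10 = 91.8 N down at 0.775 m → arm 0.775 m, τ = 91.8 × 0.775 = 71.14 N·m counterclockwise.
Sign: 4.43 × 10 = 44.3 N down at 1.34 m → arm 0.21 m, τ = 44.3 × 0.21 = 9.303 N·m counterclockwise.
Bucket of sand: 10.4 × 10 = 104 N down at 0.177 m → arm 1.373 m, τ = 104 × 1.373 = 142.8 N·m counterclockwise.
Paint can: 4.6 × 10 = 46 N down at 1.44 m → arm 0.11 m, τ = 46 × 0.11 = 5.06 N·m counterclockwise.
Net load moment about support B = 228.3 N·m counterclockwise.
Reaction R at support A is upward at 0 m, arm 1.55 m → moment R × 1.55 clockwise.
Balancing moments: R × 1.55 = 228.3, giving R = 147 N.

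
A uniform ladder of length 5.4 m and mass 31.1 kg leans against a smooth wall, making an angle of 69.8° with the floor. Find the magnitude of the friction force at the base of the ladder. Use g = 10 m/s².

f ≈ 57.2 N

Sum moments about the foot of the ladder (the floor normal and friction both act there and drop out).
Ladder weight 31.1×10 = 311 N acts at 2.7 m along the ladder; its horizontal arm is 2.7·cos69.8° = 0.9323 m → τ = 289.9 N·m clockwise.
Wall normal N acts horizontally at the top; its moment arm is the height L sinθ = 5.4·sin69.8° = 5.068 m, counterclockwise.
Στ = 0 ⇒ N × 5.068 = 289.9 ⇒ N = 57.2 N.
ΣFx = 0: friction at the foot balances the wall's push, so f = N_wall = 57.2 N.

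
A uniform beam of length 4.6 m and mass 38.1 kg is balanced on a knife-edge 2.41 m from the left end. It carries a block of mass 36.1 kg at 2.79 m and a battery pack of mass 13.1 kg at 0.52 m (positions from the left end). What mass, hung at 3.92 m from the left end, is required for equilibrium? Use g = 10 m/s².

m ≈ 10.1 kg

Take moments about the knife-edge (at 2.41 m from the left end).
Beam weight: 38.1 × 10 = 381 N down at 2.3 m → arm 0.11 m, τ = 381 × 0.11 = 41.91 N·m counterclockwise.
Block: 36.1 × 10 = 361 N down at 2.79 m → arm 0.38 m, τ = 361 × 0.38 = 137.2 N·m clockwise.
Battery pack: 13.1 × 10 = 131 N down at 0.52 m → arm 1.89 m, τ = 131 × 1.89 = 247.6 N·m counterclockwise.
Net moment of known loads = 152.3 N·m counterclockwise.
An unknown mass m at 3.92 m has arm 1.51 m; its moment is m·g·1.51 clockwise.
Balancing moments: m × 10 × 1.51 = 152.3, giving m = 152.3 / (10 × 1.51) = 10.1 kg.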